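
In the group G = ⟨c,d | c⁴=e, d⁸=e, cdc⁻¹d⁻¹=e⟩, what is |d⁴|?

Compute successive powers until reaching e:
  (d⁴)¹ = d⁴, (d⁴)² = e.
The smallest positive k with (d⁴)ᵏ = e is 2.

Answer: 2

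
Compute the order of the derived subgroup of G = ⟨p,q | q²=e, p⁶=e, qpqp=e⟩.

G' = [G, G] is generated by all commutators. The generator-pair commutators are: [p, q] = p².
The subgroup they normally generate is {e, p², p⁴}, of order 3.
Check: |G/G'| = 12/3 = 4 is the order of the abelianisation.

Answer: 3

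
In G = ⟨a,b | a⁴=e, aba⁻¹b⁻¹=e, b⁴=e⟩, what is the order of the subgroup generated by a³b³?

|⟨a³b³⟩| equals the order of a³b³. Compute successive powers until reaching e:
  (a³b³)¹ = a³b³, (a³b³)² = a²b², (a³b³)³ = ab, (a³b³)⁴ = e.
The smallest positive k with (a³b³)ᵏ = e is 4, so |⟨a³b³⟩| = 4.

Answer: 4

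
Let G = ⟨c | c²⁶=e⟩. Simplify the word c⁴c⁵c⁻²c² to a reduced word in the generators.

Multiply left to right, reducing at each step:
  (c⁴) · c⁵ = c⁹
  (c⁹) · c⁻² = c⁷
  (c⁷) · c² = c⁹

Answer: c⁹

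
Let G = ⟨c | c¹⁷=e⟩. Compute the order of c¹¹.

Compute successive powers until reaching e:
  (c¹¹)¹ = c¹¹, (c¹¹)² = c⁵, (c¹¹)³ = c¹⁶, (c¹¹)⁴ = c¹⁰, (c¹¹)⁵ = c⁴, (c¹¹)⁶ = c¹⁵, (c¹¹)⁷ = c⁹, (c¹¹)⁸ = c³, (c¹¹)⁹ = c¹⁴, (c¹¹)¹⁰ = c⁸, (c¹¹)¹¹ = c², (c¹¹)¹² = c¹³, (c¹¹)¹³ = c⁷, (c¹¹)¹⁴ = c, (c¹¹)¹⁵ = c¹², (c¹¹)¹⁶ = c⁶, (c¹¹)¹⁷ = e.
The smallest positive k with (c¹¹)ᵏ = e is 17.

Answer: 17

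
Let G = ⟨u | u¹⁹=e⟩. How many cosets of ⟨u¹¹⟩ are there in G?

First find ord(u¹¹) by computing successive powers:
  (u¹¹)¹ = u¹¹, (u¹¹)² = u³, (u¹¹)³ = u¹⁴, (u¹¹)⁴ = u⁶, (u¹¹)⁵ = u¹⁷, (u¹¹)⁶ = u⁹, (u¹¹)⁷ = u, (u¹¹)⁸ = u¹², (u¹¹)⁹ = u⁴, (u¹¹)¹⁰ = u¹⁵, (u¹¹)¹¹ = u⁷, (u¹¹)¹² = u¹⁸, (u¹¹)¹³ = u¹⁰, (u¹¹)¹⁴ = u², (u¹¹)¹⁵ = u¹³, (u¹¹)¹⁶ = u⁵, (u¹¹)¹⁷ = u¹⁶, (u¹¹)¹⁸ = u⁸, (u¹¹)¹⁹ = e.
So |⟨u¹¹⟩| = ord(u¹¹) = 19. With |G| = 19, by Lagrange [G : ⟨u¹¹⟩] = 19/19 = 1.

Answer: 1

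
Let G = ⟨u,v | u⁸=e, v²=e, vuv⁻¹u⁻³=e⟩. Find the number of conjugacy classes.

The conjugacy classes (representative and size) are:
  [e] (size 1), [u³] (size 2), [u²] (size 2), [u⁴] (size 1), [u⁵] (size 2), [u⁴v] (size 4), [uv] (size 4).
Class equation: 1 + 2 + 2 + 1 + 2 + 4 + 4 = 16 = |G|. So G has 7 conjugacy classes.

Answer: 7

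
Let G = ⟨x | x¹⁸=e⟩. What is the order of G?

G is generated by a single element, so G is cyclic. The relator gives x¹⁸ = e and no smaller power is forced to be e, so the 18 powers {e, x, x², x³, x⁴, x⁵, x⁶, x⁷, x⁸, x⁹, x¹², x¹³, x¹¹, x¹⁰, x¹⁴, x¹⁵, x¹⁶, x¹⁷} are distinct. Hence |G| = 18.

Answer: 18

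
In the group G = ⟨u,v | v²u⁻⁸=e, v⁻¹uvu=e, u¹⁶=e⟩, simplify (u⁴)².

Compute successive powers of (u⁴), reducing at each step:
  (u⁴)²: (u⁴) · u⁴ = u⁸

Answer: u⁸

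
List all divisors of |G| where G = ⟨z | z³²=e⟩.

|G| = 32 = 2⁵. By Lagrange's theorem the order of any subgroup divides 32; the divisors of 32 are 1, 2, 4, 8, 16, 32.

Answer: 1, 2, 4, 8, 16, 32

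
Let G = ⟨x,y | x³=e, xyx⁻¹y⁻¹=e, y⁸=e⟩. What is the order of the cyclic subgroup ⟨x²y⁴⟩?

|⟨x²y⁴⟩| equals the order of x²y⁴. Compute successive powers until reaching e:
  (x²y⁴)¹ = x²y⁴, (x²y⁴)² = x, (x²y⁴)³ = y⁴, (x²y⁴)⁴ = x², (x²y⁴)⁵ = xy⁴, (x²y⁴)⁶ = e.
The smallest positive k with (x²y⁴)ᵏ = e is 6, so |⟨x²y⁴⟩| = 6.

Answer: 6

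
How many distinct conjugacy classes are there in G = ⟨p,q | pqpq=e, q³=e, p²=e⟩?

The conjugacy classes (representative and size) are:
  [e] (size 1), [pq²] (size 3), [q²] (size 2).
Class equation: 1 + 3 + 2 = 6 = |G|. So G has 3 conjugacy classes.

Answer: 3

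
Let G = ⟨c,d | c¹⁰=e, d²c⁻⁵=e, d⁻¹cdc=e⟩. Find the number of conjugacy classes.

The conjugacy classes (representative and size) are:
  [e] (size 1), [c] (size 2), [c⁸] (size 2), [c⁷] (size 2), [c⁴] (size 2), [c⁵] (size 1), [c⁴d] (size 5), [c²d⁻¹] (size 5).
Class equation: 1 + 2 + 2 + 2 + 2 + 1 + 5 + 5 = 20 = |G|. So G has 8 conjugacy classes.

Answer: 8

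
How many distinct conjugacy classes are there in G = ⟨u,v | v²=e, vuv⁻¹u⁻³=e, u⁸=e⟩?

The conjugacy classes (representative and size) are:
  [e] (size 1), [u³] (size 2), [u²] (size 2), [u⁴] (size 1), [u⁵] (size 2), [u⁴v] (size 4), [uv] (size 4).
Class equation: 1 + 2 + 2 + 1 + 2 + 4 + 4 = 16 = |G|. So G has 7 conjugacy classes.

Answer: 7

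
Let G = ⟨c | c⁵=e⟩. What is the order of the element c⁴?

Compute successive powers until reaching e:
  (c⁴)¹ = c⁴, (c⁴)² = c³, (c⁴)³ = c², (c⁴)⁴ = c, (c⁴)⁵ = e.
The smallest positive k with (c⁴)ᵏ = e is 5.

Answer: 5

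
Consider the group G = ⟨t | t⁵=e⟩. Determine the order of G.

G is generated by a single element, so G is cyclic. The relator gives t⁵ = e and no smaller power is forced to be e, so the 5 powers {e, t, t², t³, t⁴} are distinct. Hence |G| = 5.

Answer: 5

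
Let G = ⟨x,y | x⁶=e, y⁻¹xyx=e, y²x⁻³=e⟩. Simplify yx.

Compute y · x by multiplying left to right and reducing via the relations at each step:
  y · x = x²y⁻¹

Answer: x²y⁻¹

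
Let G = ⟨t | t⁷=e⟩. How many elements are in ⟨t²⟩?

|⟨t²⟩| equals the order of t². Compute successive powers until reaching e:
  (t²)¹ = t², (t²)² = t⁴, (t²)³ = t⁶, (t²)⁴ = t, (t²)⁵ = t³, (t²)⁶ = t⁵, (t²)⁷ = e.
The smallest positive k with (t²)ᵏ = e is 7, so |⟨t²⟩| = 7.

Answer: 7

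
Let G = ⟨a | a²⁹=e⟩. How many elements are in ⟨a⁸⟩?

|⟨a⁸⟩| equals the order of a⁸. Compute successive powers until reaching e:
  (a⁸)¹ = a⁸, (a⁸)² = a¹⁶, (a⁸)³ = a²⁴, (a⁸)⁴ = a³, (a⁸)⁵ = a¹¹, (a⁸)⁶ = a¹⁹, (a⁸)⁷ = a²⁷, (a⁸)⁸ = a⁶, (a⁸)⁹ = a¹⁴, (a⁸)¹⁰ = a²², (a⁸)¹¹ = a, (a⁸)¹² = a⁹, (a⁸)¹³ = a¹⁷, (a⁸)¹⁴ = a²⁵, (a⁸)¹⁵ = a⁴, (a⁸)¹⁶ = a¹², (a⁸)¹⁷ = a²⁰, (a⁸)¹⁸ = a²⁸, (a⁸)¹⁹ = a⁷, (a⁸)²⁰ = a¹⁵, (a⁸)²¹ = a²³, (a⁸)²² = a², (a⁸)²³ = a¹⁰, (a⁸)²⁴ = a¹⁸, (a⁸)²⁵ = a²⁶, (a⁸)²⁶ = a⁵, (a⁸)²⁷ = a¹³, (a⁸)²⁸ = a²¹, (a⁸)²⁹ = e.
The smallest positive k with (a⁸)ᵏ = e is 29, so |⟨a⁸⟩| = 29.

Answer: 29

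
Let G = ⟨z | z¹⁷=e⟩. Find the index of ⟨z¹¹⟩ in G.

First find ord(z¹¹) by computing successive powers:
  (z¹¹)¹ = z¹¹, (z¹¹)² = z⁵, (z¹¹)³ = z¹⁶, (z¹¹)⁴ = z¹⁰, (z¹¹)⁵ = z⁴, (z¹¹)⁶ = z¹⁵, (z¹¹)⁷ = z⁹, (z¹¹)⁸ = z³, (z¹¹)⁹ = z¹⁴, (z¹¹)¹⁰ = z⁸, (z¹¹)¹¹ = z², (z¹¹)¹² = z¹³, (z¹¹)¹³ = z⁷, (z¹¹)¹⁴ = z, (z¹¹)¹⁵ = z¹², (z¹¹)¹⁶ = z⁶, (z¹¹)¹⁷ = e.
So |⟨z¹¹⟩| = ord(z¹¹) = 17. With |G| = 17, by Lagrange [G : ⟨z¹¹⟩] = 17/17 = 1.

Answer: 1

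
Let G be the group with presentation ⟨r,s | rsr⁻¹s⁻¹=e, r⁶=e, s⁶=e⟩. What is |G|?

Enumerate words in the generators, reducing via the relations: the distinct elements are
  {e, r, s, rs, r², r³, r⁴, r⁵, s², s³, s⁴, s⁵, rs², rs³, rs⁴, rs⁵, r²s, r³s, r⁴s, r⁵s, r²s², r²s³, r²s⁴, r²s⁵, r³s², r³s³, r³s⁴, r³s⁵, r⁴s², r⁴s³, r⁴s⁴, r⁴s⁵, r⁵s², r⁵s³, r⁵s⁴, r⁵s⁵}.
No further products give new elements, so |G| = 36.

Answer: 36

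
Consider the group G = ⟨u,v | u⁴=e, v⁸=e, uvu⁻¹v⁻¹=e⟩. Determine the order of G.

Enumerate words in the generators, reducing via the relations: the distinct elements are
  {e, u, v, uv, u², u³, v², v³, v⁴, v⁵, v⁶, v⁷, uv², uv³, uv⁴, uv⁵, uv⁶, uv⁷, u²v, u³v, u²v², u²v³, u²v⁴, u²v⁵, u²v⁶, u²v⁷, u³v², u³v³, u³v⁴, u³v⁵, u³v⁶, u³v⁷}.
No further products give new elements, so |G| = 32.

Answer: 32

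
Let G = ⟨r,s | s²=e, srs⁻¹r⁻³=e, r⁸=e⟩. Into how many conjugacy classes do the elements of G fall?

The conjugacy classes (representative and size) are:
  [e] (size 1), [r³] (size 2), [r²] (size 2), [r⁴] (size 1), [r⁵] (size 2), [r⁴s] (size 4), [rs] (size 4).
Class equation: 1 + 2 + 2 + 1 + 2 + 4 + 4 = 16 = |G|. So G has 7 conjugacy classes.

Answer: 7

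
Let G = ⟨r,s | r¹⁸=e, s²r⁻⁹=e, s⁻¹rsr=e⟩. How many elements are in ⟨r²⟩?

|⟨r²⟩| equals the order of r². Compute successive powers until reaching e:
  (r²)¹ = r², (r²)² = r⁴, (r²)³ = r⁶, (r²)⁴ = r⁸, (r²)⁵ = r¹⁰, (r²)⁶ = r¹², (r²)⁷ = r¹⁴, (r²)⁸ = r¹⁶, (r²)⁹ = e.
The smallest positive k with (r²)ᵏ = e is 9, so |⟨r²⟩| = 9.

Answer: 9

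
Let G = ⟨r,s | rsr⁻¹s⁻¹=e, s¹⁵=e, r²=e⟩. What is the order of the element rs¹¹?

Compute successive powers until reaching e:
  (rs¹¹)¹ = rs¹¹, (rs¹¹)² = s⁷, (rs¹¹)³ = rs³, (rs¹¹)⁴ = s¹⁴, (rs¹¹)⁵ = rs¹⁰, (rs¹¹)⁶ = s⁶, (rs¹¹)⁷ = rs², (rs¹¹)⁸ = s¹³, (rs¹¹)⁹ = rs⁹, (rs¹¹)¹⁰ = s⁵, (rs¹¹)¹¹ = rs, (rs¹¹)¹² = s¹², (rs¹¹)¹³ = rs⁸, (rs¹¹)¹⁴ = s⁴, (rs¹¹)¹⁵ = r, (rs¹¹)¹⁶ = s¹¹, (rs¹¹)¹⁷ = rs⁷, (rs¹¹)¹⁸ = s³, (rs¹¹)¹⁹ = rs¹⁴, (rs¹¹)²⁰ = s¹⁰, (rs¹¹)²¹ = rs⁶, (rs¹¹)²² = s², (rs¹¹)²³ = rs¹³, (rs¹¹)²⁴ = s⁹, (rs¹¹)²⁵ = rs⁵, (rs¹¹)²⁶ = s, (rs¹¹)²⁷ = rs¹², (rs¹¹)²⁸ = s⁸, (rs¹¹)²⁹ = rs⁴, (rs¹¹)³⁰ = e.
The smallest positive k with (rs¹¹)ᵏ = e is 30.

Answer: 30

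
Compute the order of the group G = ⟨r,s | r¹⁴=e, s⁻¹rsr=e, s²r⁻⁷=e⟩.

Enumerate words in the generators, reducing via the relations: the distinct elements are
  {e, r, s, rs, r², r³, r⁴, r⁵, r⁶, r⁷, r⁸, r⁹, r²s, r³s, r¹², r¹³, r¹¹, r¹⁰, r⁴s, r⁵s, r⁶s, s⁻¹, rs⁻¹, r²s⁻¹, r³s⁻¹, r⁴s⁻¹, r⁵s⁻¹, r⁶s⁻¹}.
No further products give new elements, so |G| = 28.

Answer: 28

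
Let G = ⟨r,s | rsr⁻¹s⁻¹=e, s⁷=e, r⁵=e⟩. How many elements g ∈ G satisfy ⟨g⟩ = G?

G is cyclic of order 35. An element generates G iff its order is 35, and a cyclic group of order 35 has exactly φ(35) = 24 such elements.

Answer: 24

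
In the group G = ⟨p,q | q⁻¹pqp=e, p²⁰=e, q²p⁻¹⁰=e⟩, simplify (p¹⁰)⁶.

Compute successive powers of (p¹⁰), reducing at each step:
  (p¹⁰)²: (p¹⁰) · p¹⁰ = e
  (p¹⁰)³: e · p¹⁰ = p¹⁰
  (p¹⁰)⁴: (p¹⁰) · p¹⁰ = e
  (p¹⁰)⁵: e · p¹⁰ = p¹⁰
  (p¹⁰)⁶: (p¹⁰) · p¹⁰ = e

Answer: e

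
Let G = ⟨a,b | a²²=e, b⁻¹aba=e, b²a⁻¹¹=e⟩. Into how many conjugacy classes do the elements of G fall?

The conjugacy classes (representative and size) are:
  [e] (size 1), [a²¹] (size 2), [a²] (size 2), [a³] (size 2), [a¹⁸] (size 2), [a¹⁷] (size 2), [a⁶] (size 2), [a⁷] (size 2), [a⁸] (size 2), [a¹³] (size 2), [a¹²] (size 2), [a¹¹] (size 1), [a¹⁰b] (size 11), [a⁷b] (size 11).
Class equation: 1 + 2 + 2 + 2 + 2 + 2 + 2 + 2 + 2 + 2 + 2 + 1 + 11 + 11 = 44 = |G|. So G has 14 conjugacy classes.

Answer: 14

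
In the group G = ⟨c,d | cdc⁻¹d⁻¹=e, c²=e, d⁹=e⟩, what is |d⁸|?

Compute successive powers until reaching e:
  (d⁸)¹ = d⁸, (d⁸)² = d⁷, (d⁸)³ = d⁶, (d⁸)⁴ = d⁵, (d⁸)⁵ = d⁴, (d⁸)⁶ = d³, (d⁸)⁷ = d², (d⁸)⁸ = d, (d⁸)⁹ = e.
The smallest positive k with (d⁸)ᵏ = e is 9.

Answer: 9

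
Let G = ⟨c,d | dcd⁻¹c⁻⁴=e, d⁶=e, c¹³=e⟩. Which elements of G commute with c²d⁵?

⟨c²d⁵⟩ ⊆ C_G(c²d⁵) since powers of c²d⁵ commute with c²d⁵; so |C_G(c²d⁵)| ≥ |⟨c²d⁵⟩| = 6.
By orbit–stabilizer, |C_G(c²d⁵)| = |G| / |conj. class of c²d⁵| = 78 / 13 = 6.
The 6 elements commuting with c²d⁵ are {e, cd³, c⁵d, c²d⁵, c⁹d⁴, c¹²d²}.

Answer: {e, cd³, c⁵d, c²d⁵, c⁹d⁴, c¹²d²}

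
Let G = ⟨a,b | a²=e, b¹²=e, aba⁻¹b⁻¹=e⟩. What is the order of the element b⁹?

Compute successive powers until reaching e:
  (b⁹)¹ = b⁹, (b⁹)² = b⁶, (b⁹)³ = b³, (b⁹)⁴ = e.
The smallest positive k with (b⁹)ᵏ = e is 4.

Answer: 4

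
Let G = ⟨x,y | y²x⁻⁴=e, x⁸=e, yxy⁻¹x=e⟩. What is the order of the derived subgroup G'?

G' = [G, G] is generated by all commutators. The generator-pair commutators are: [x, y] = x².
The subgroup they normally generate is {e, x², x⁴, x⁶}, of order 4.
Check: |G/G'| = 16/4 = 4 is the order of the abelianisation.

Answer: 4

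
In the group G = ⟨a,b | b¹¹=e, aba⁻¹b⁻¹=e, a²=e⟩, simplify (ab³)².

Compute successive powers of (ab³), reducing at each step:
  (ab³)²: (ab³) · a = b³;   (b³) · b³ = b⁶

Answer: b⁶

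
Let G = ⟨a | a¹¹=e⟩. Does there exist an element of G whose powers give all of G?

|G| = 11. The element a has order 11 (its powers give 11 distinct elements), so ⟨a⟩ = G and G is cyclic.

Answer: Yes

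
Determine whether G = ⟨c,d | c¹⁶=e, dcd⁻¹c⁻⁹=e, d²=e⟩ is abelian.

c·d = cd but d·c = c⁹d, so c·d ≠ d·c and G is not abelian.

Answer: No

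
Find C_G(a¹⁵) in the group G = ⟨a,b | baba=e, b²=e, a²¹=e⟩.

⟨a¹⁵⟩ ⊆ C_G(a¹⁵) since powers of a¹⁵ commute with a¹⁵; so |C_G(a¹⁵)| ≥ |⟨a¹⁵⟩| = 7.
By orbit–stabilizer, |C_G(a¹⁵)| = |G| / |conj. class of a¹⁵| = 42 / 2 = 21.
The 21 elements commuting with a¹⁵ are {e, a, a², a³, a⁴, a⁵, a⁶, a⁷, a⁸, a⁹, a¹⁰, a¹¹, a¹², a¹³, a¹⁴, a¹⁵, a¹⁶, a¹⁷, a¹⁸, a¹⁹, a²⁰}.

Answer: {e, a, a², a³, a⁴, a⁵, a⁶, a⁷, a⁸, a⁹, a¹⁰, a¹¹, a¹², a¹³, a¹⁴, a¹⁵, a¹⁶, a¹⁷, a¹⁸, a¹⁹, a²⁰}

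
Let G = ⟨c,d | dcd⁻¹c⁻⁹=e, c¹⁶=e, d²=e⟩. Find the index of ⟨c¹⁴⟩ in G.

First find ord(c¹⁴) by computing successive powers:
  (c¹⁴)¹ = c¹⁴, (c¹⁴)² = c¹², (c¹⁴)³ = c¹⁰, (c¹⁴)⁴ = c⁸, (c¹⁴)⁵ = c⁶, (c¹⁴)⁶ = c⁴, (c¹⁴)⁷ = c², (c¹⁴)⁸ = e.
So |⟨c¹⁴⟩| = ord(c¹⁴) = 8. With |G| = 32, by Lagrange [G : ⟨c¹⁴⟩] = 32/8 = 4.

Answer: 4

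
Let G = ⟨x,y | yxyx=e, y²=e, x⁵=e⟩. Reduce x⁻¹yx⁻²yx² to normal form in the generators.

Multiply left to right, reducing at each step:
  (x⁴) · y = x⁴y
  (x⁴y) · x⁻² = xy
  (xy) · y = x
  x · x² = x³

Answer: x³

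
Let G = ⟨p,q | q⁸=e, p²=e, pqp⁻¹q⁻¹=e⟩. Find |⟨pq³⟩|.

|⟨pq³⟩| equals the order of pq³. Compute successive powers until reaching e:
  (pq³)¹ = pq³, (pq³)² = q⁶, (pq³)³ = pq, (pq³)⁴ = q⁴, (pq³)⁵ = pq⁷, (pq³)⁶ = q², (pq³)⁷ = pq⁵, (pq³)⁸ = e.
The smallest positive k with (pq³)ᵏ = e is 8, so |⟨pq³⟩| = 8.

Answer: 8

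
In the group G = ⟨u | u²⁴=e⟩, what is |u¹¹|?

Compute successive powers until reaching e:
  (u¹¹)¹ = u¹¹, (u¹¹)² = u²², (u¹¹)³ = u⁹, (u¹¹)⁴ = u²⁰, (u¹¹)⁵ = u⁷, (u¹¹)⁶ = u¹⁸, (u¹¹)⁷ = u⁵, (u¹¹)⁸ = u¹⁶, (u¹¹)⁹ = u³, (u¹¹)¹⁰ = u¹⁴, (u¹¹)¹¹ = u, (u¹¹)¹² = u¹², (u¹¹)¹³ = u²³, (u¹¹)¹⁴ = u¹⁰, (u¹¹)¹⁵ = u²¹, (u¹¹)¹⁶ = u⁸, (u¹¹)¹⁷ = u¹⁹, (u¹¹)¹⁸ = u⁶, (u¹¹)¹⁹ = u¹⁷, (u¹¹)²⁰ = u⁴, (u¹¹)²¹ = u¹⁵, (u¹¹)²² = u², (u¹¹)²³ = u¹³, (u¹¹)²⁴ = e.
The smallest positive k with (u¹¹)ᵏ = e is 24.

Answer: 24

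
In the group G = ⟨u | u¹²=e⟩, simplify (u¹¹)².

Compute successive powers of (u¹¹), reducing at each step:
  (u¹¹)²: (u¹¹) · u¹¹ = u¹⁰

Answer: u¹⁰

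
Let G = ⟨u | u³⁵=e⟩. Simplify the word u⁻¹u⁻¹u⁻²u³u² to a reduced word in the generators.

Multiply left to right, reducing at each step:
  (u³⁴) · u⁻¹ = u³³
  (u³³) · u⁻² = u³¹
  (u³¹) · u³ = u³⁴
  (u³⁴) · u² = u

Answer: u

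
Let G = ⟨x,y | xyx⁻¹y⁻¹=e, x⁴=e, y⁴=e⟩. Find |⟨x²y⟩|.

|⟨x²y⟩| equals the order of x²y. Compute successive powers until reaching e:
  (x²y)¹ = x²y, (x²y)² = y², (x²y)³ = x²y³, (x²y)⁴ = e.
The smallest positive k with (x²y)ᵏ = e is 4, so |⟨x²y⟩| = 4.

Answer: 4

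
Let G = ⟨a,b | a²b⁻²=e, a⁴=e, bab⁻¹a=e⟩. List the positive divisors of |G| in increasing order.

|G| = 8 = 2³. By Lagrange's theorem the order of any subgroup divides 8; the divisors of 8 are 1, 2, 4, 8.

Answer: 1, 2, 4, 8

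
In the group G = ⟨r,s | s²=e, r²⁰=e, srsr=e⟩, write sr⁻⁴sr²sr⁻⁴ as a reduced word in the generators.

Multiply left to right, reducing at each step:
  s · r⁻⁴ = r⁴s
  (r⁴s) · s = r⁴
  (r⁴) · r² = r⁶
  (r⁶) · s = r⁶s
  (r⁶s) · r⁻⁴ = r¹⁰s

Answer: r¹⁰s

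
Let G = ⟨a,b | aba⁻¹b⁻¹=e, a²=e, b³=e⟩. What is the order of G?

Enumerate words in the generators, reducing via the relations: the distinct elements are
  {a, b, e, ab, b², ab²}.
No further products give new elements, so |G| = 6.

Answer: 6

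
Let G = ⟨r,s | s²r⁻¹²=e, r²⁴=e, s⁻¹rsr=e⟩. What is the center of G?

An element z ∈ Z(G) iff z commutes with every generator.
For example r¹² is central: (r¹²)·r = r¹³ = r·(r¹²); (r¹²)·s = s⁻¹ = s·(r¹²).
Whereas r ∉ Z(G) since r·s = rs ≠ r¹¹s⁻¹ = s·r.
Checking each of the 48 elements this way gives Z(G) = {e, r¹²}, of order 2.

Answer: {e, r¹²}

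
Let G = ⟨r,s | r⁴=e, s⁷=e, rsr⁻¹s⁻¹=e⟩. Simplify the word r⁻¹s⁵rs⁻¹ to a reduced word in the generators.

Multiply left to right, reducing at each step:
  (r³) · s⁵ = r³s⁵
  (r³s⁵) · r = s⁵
  (s⁵) · s⁻¹ = s⁴

Answer: s⁴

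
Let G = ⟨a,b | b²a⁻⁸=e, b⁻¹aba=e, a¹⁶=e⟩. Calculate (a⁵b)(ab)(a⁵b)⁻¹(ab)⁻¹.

[(a⁵b), (ab)] = (a⁵b)·(ab)·(a⁵b)⁻¹·(ab)⁻¹.
  (a⁵b) · (ab) = a¹²
  (a¹²) · (a⁵b⁻¹) = ab⁻¹
  (ab⁻¹) · (ab⁻¹) = a⁸

Answer: a⁸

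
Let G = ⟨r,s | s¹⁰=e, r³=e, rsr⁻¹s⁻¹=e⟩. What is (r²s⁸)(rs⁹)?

Compute (r²s⁸) · (rs⁹) by multiplying left to right and reducing via the relations at each step:
  (r²s⁸) · r = s⁸
  (s⁸) · s⁹ = s⁷

Answer: s⁷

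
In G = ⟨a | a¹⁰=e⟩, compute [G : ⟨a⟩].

First find ord(a) by computing successive powers:
  a¹ = a, a² = a², a³ = a³, a⁴ = a⁴, a⁵ = a⁵, a⁶ = a⁶, a⁷ = a⁷, a⁸ = a⁸, a⁹ = a⁹, a¹⁰ = e.
So |⟨a⟩| = ord(a) = 10. With |G| = 10, by Lagrange [G : ⟨a⟩] = 10/10 = 1.

Answer: 1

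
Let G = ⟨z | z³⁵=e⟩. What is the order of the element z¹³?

Compute successive powers until reaching e:
  (z¹³)¹ = z¹³, (z¹³)² = z²⁶, (z¹³)³ = z⁴, (z¹³)⁴ = z¹⁷, (z¹³)⁵ = z³⁰, (z¹³)⁶ = z⁸, (z¹³)⁷ = z²¹, (z¹³)⁸ = z³⁴, (z¹³)⁹ = z¹², (z¹³)¹⁰ = z²⁵, (z¹³)¹¹ = z³, (z¹³)¹² = z¹⁶, (z¹³)¹³ = z²⁹, (z¹³)¹⁴ = z⁷, (z¹³)¹⁵ = z²⁰, (z¹³)¹⁶ = z³³, (z¹³)¹⁷ = z¹¹, (z¹³)¹⁸ = z²⁴, (z¹³)¹⁹ = z², (z¹³)²⁰ = z¹⁵, (z¹³)²¹ = z²⁸, (z¹³)²² = z⁶, (z¹³)²³ = z¹⁹, (z¹³)²⁴ = z³², (z¹³)²⁵ = z¹⁰, (z¹³)²⁶ = z²³, (z¹³)²⁷ = z, (z¹³)²⁸ = z¹⁴, (z¹³)²⁹ = z²⁷, (z¹³)³⁰ = z⁵, (z¹³)³¹ = z¹⁸, (z¹³)³² = z³¹, (z¹³)³³ = z⁹, (z¹³)³⁴ = z²², (z¹³)³⁵ = e.
The smallest positive k with (z¹³)ᵏ = e is 35.

Answer: 35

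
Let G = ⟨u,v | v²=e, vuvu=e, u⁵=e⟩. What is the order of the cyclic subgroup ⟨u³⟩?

|⟨u³⟩| equals the order of u³. Compute successive powers until reaching e:
  (u³)¹ = u³, (u³)² = u, (u³)³ = u⁴, (u³)⁴ = u², (u³)⁵ = e.
The smallest positive k with (u³)ᵏ = e is 5, so |⟨u³⟩| = 5.

Answer: 5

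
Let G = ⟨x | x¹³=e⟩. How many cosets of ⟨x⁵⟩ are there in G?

First find ord(x⁵) by computing successive powers:
  (x⁵)¹ = x⁵, (x⁵)² = x¹⁰, (x⁵)³ = x², (x⁵)⁴ = x⁷, (x⁵)⁵ = x¹², (x⁵)⁶ = x⁴, (x⁵)⁷ = x⁹, (x⁵)⁸ = x, (x⁵)⁹ = x⁶, (x⁵)¹⁰ = x¹¹, (x⁵)¹¹ = x³, (x⁵)¹² = x⁸, (x⁵)¹³ = e.
So |⟨x⁵⟩| = ord(x⁵) = 13. With |G| = 13, by Lagrange [G : ⟨x⁵⟩] = 13/13 = 1.

Answer: 1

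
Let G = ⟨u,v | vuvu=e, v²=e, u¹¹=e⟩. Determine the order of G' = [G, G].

G' = [G, G] is generated by all commutators. The generator-pair commutators are: [u, v] = u².
The subgroup they normally generate is {e, u, u², u³, u⁴, u⁵, u⁶, u⁷, u⁸, u⁹, u¹⁰}, of order 11.
Check: |G/G'| = 22/11 = 2 is the order of the abelianisation.

Answer: 11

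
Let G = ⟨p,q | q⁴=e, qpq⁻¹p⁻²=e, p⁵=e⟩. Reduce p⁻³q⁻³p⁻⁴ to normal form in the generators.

Multiply left to right, reducing at each step:
  (p²) · q⁻³ = p²q
  (p²q) · p⁻⁴ = p⁴q

Answer: p⁴q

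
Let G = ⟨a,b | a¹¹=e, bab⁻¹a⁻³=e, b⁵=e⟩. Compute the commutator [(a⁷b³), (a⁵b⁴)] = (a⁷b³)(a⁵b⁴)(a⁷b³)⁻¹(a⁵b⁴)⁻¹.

[(a⁷b³), (a⁵b⁴)] = (a⁷b³)·(a⁵b⁴)·(a⁷b³)⁻¹·(a⁵b⁴)⁻¹.
  (a⁷b³) · (a⁵b⁴) = a¹⁰b²
  (a¹⁰b²) · (a³b²) = a⁴b⁴
  (a⁴b⁴) · (a⁷b) = a¹⁰

Answer: a¹⁰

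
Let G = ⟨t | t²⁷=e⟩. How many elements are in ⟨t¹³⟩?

|⟨t¹³⟩| equals the order of t¹³. Compute successive powers until reaching e:
  (t¹³)¹ = t¹³, (t¹³)² = t²⁶, (t¹³)³ = t¹², (t¹³)⁴ = t²⁵, (t¹³)⁵ = t¹¹, (t¹³)⁶ = t²⁴, (t¹³)⁷ = t¹⁰, (t¹³)⁸ = t²³, (t¹³)⁹ = t⁹, (t¹³)¹⁰ = t²², (t¹³)¹¹ = t⁸, (t¹³)¹² = t²¹, (t¹³)¹³ = t⁷, (t¹³)¹⁴ = t²⁰, (t¹³)¹⁵ = t⁶, (t¹³)¹⁶ = t¹⁹, (t¹³)¹⁷ = t⁵, (t¹³)¹⁸ = t¹⁸, (t¹³)¹⁹ = t⁴, (t¹³)²⁰ = t¹⁷, (t¹³)²¹ = t³, (t¹³)²² = t¹⁶, (t¹³)²³ = t², (t¹³)²⁴ = t¹⁵, (t¹³)²⁵ = t, (t¹³)²⁶ = t¹⁴, (t¹³)²⁷ = e.
The smallest positive k with (t¹³)ᵏ = e is 27, so |⟨t¹³⟩| = 27.

Answer: 27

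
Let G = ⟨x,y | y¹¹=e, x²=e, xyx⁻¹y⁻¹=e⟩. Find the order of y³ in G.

Compute successive powers until reaching e:
  (y³)¹ = y³, (y³)² = y⁶, (y³)³ = y⁹, (y³)⁴ = y, (y³)⁵ = y⁴, (y³)⁶ = y⁷, (y³)⁷ = y¹⁰, (y³)⁸ = y², (y³)⁹ = y⁵, (y³)¹⁰ = y⁸, (y³)¹¹ = e.
The smallest positive k with (y³)ᵏ = e is 11.

Answer: 11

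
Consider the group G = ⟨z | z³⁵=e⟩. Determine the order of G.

G is generated by a single element, so G is cyclic. The relator gives z³⁵ = e and no smaller power is forced to be e, so the 35 powers {e, z, z², z³, z⁴, z⁵, z⁶, z⁷, z⁸, z⁹, z²², z²³, z²¹, z²⁰, z²⁴, z²⁵, z²⁶, z²⁷, z²⁸, z²⁹, z³², z³³, z³¹, z³⁰, z³⁴, z¹², z¹³, z¹¹, z¹⁰, z¹⁴, z¹⁵, z¹⁶, z¹⁷, z¹⁸, z¹⁹} are distinct. Hence |G| = 35.

Answer: 35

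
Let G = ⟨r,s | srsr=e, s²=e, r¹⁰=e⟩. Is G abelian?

r·s = rs but s·r = r⁹s, so r·s ≠ s·r and G is not abelian.

Answer: No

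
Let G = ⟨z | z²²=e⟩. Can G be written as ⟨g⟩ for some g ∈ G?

|G| = 22. The element z has order 22 (its powers give 22 distinct elements), so ⟨z⟩ = G and G is cyclic.

Answer: Yes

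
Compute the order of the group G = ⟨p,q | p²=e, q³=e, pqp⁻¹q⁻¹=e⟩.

Enumerate words in the generators, reducing via the relations: the distinct elements are
  {e, p, q, pq, q², pq²}.
No further products give new elements, so |G| = 6.

Answer: 6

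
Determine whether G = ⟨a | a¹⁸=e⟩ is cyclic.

|G| = 18. The element a has order 18 (its powers give 18 distinct elements), so ⟨a⟩ = G and G is cyclic.

Answer: Yes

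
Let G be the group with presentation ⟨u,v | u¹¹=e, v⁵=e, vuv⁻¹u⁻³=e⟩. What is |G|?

Enumerate words in the generators, reducing via the relations: the distinct elements are
  {e, u, v, uv, u², u³, u⁴, u⁵, u⁶, u⁷, u⁸, u⁹, v², v³, v⁴, uv², uv³, uv⁴, u²v, u³v, u¹⁰, u⁴v, u⁵v, u⁶v, u⁷v, u⁸v, u⁹v, u²v², u²v³, u²v⁴, u³v², u³v³, u³v⁴, u¹⁰v, u⁴v², u⁴v³, u⁴v⁴, u⁵v², u⁵v³, u⁵v⁴, u⁶v², u⁶v³, u⁶v⁴, u⁷v², u⁷v³, u⁷v⁴, u⁸v², u⁸v³, u⁸v⁴, u⁹v², u⁹v³, u⁹v⁴, u¹⁰v², u¹⁰v³, u¹⁰v⁴}.
No further products give new elements, so |G| = 55.

Answer: 55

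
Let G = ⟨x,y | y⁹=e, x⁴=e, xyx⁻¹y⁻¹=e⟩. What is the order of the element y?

Compute successive powers until reaching e:
  y¹ = y, y² = y², y³ = y³, y⁴ = y⁴, y⁵ = y⁵, y⁶ = y⁶, y⁷ = y⁷, y⁸ = y⁸, y⁹ = e.
The smallest positive k with yᵏ = e is 9.

Answer: 9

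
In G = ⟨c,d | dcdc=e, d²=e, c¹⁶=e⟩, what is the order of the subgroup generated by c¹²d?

|⟨c¹²d⟩| equals the order of c¹²d. Compute successive powers until reaching e:
  (c¹²d)¹ = c¹²d, (c¹²d)² = e.
The smallest positive k with (c¹²d)ᵏ = e is 2, so |⟨c¹²d⟩| = 2.

Answer: 2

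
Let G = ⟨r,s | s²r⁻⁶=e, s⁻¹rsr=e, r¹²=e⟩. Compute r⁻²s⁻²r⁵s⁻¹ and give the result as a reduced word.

Multiply left to right, reducing at each step:
  (r¹⁰) · s⁻² = r⁴
  (r⁴) · r⁵ = r⁹
  (r⁹) · s⁻¹ = r³s

Answer: r³s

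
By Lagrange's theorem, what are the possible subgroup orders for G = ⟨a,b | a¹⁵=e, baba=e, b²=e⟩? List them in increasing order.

|G| = 30 = 2 · 3 · 5. By Lagrange's theorem the order of any subgroup divides 30; the divisors of 30 are 1, 2, 3, 5, 6, 10, 15, 30.

Answer: 1, 2, 3, 5, 6, 10, 15, 30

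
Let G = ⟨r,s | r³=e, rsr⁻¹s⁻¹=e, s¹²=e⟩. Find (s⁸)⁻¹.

The order of (s⁸) is 3 (smallest k with (s⁸)ᵏ = e), so (s⁸)⁻¹ = (s⁸)² = s⁴.
Check: (s⁸) · (s⁴) → (s⁸) · s⁴ = e, giving e as required.

Answer: s⁴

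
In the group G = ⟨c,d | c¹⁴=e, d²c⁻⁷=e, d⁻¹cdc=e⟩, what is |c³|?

Compute successive powers until reaching e:
  (c³)¹ = c³, (c³)² = c⁶, (c³)³ = c⁹, (c³)⁴ = c¹², (c³)⁵ = c, (c³)⁶ = c⁴, (c³)⁷ = c⁷, (c³)⁸ = c¹⁰, (c³)⁹ = c¹³, (c³)¹⁰ = c², (c³)¹¹ = c⁵, (c³)¹² = c⁸, (c³)¹³ = c¹¹, (c³)¹⁴ = e.
The smallest positive k with (c³)ᵏ = e is 14.

Answer: 14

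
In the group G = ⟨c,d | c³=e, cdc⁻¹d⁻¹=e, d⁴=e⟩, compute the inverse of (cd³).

The order of (cd³) is 12 (smallest k with (cd³)ᵏ = e), so (cd³)⁻¹ = (cd³)¹¹ = c²d.
Check: (cd³) · (c²d) → (cd³) · c² = d³;   (d³) · d = e, giving e as required.

Answer: c²d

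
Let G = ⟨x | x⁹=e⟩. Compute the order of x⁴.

Compute successive powers until reaching e:
  (x⁴)¹ = x⁴, (x⁴)² = x⁸, (x⁴)³ = x³, (x⁴)⁴ = x⁷, (x⁴)⁵ = x², (x⁴)⁶ = x⁶, (x⁴)⁷ = x, (x⁴)⁸ = x⁵, (x⁴)⁹ = e.
The smallest positive k with (x⁴)ᵏ = e is 9.

Answer: 9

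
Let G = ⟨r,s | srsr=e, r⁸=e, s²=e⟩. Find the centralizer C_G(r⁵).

⟨r⁵⟩ ⊆ C_G(r⁵) since powers of r⁵ commute with r⁵; so |C_G(r⁵)| ≥ |⟨r⁵⟩| = 8.
By orbit–stabilizer, |C_G(r⁵)| = |G| / |conj. class of r⁵| = 16 / 2 = 8.
The 8 elements commuting with r⁵ are {e, r, r², r³, r⁴, r⁵, r⁶, r⁷}.

Answer: {e, r, r², r³, r⁴, r⁵, r⁶, r⁷}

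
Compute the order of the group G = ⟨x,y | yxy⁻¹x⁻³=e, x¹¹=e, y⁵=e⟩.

Enumerate words in the generators, reducing via the relations: the distinct elements are
  {e, x, y, xy, x², x³, x⁴, x⁵, x⁶, x⁷, x⁸, x⁹, y², y³, y⁴, xy², xy³, xy⁴, x²y, x³y, x¹⁰, x⁴y, x⁵y, x⁶y, x⁷y, x⁸y, x⁹y, x²y², x²y³, x²y⁴, x³y², x³y³, x³y⁴, x¹⁰y, x⁴y², x⁴y³, x⁴y⁴, x⁵y², x⁵y³, x⁵y⁴, x⁶y², x⁶y³, x⁶y⁴, x⁷y², x⁷y³, x⁷y⁴, x⁸y², x⁸y³, x⁸y⁴, x⁹y², x⁹y³, x⁹y⁴, x¹⁰y², x¹⁰y³, x¹⁰y⁴}.
No further products give new elements, so |G| = 55.

Answer: 55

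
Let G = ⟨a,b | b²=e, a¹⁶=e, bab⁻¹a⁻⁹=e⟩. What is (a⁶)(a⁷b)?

Compute (a⁶) · (a⁷b) by multiplying left to right and reducing via the relations at each step:
  (a⁶) · a⁷ = a¹³
  (a¹³) · b = a¹³b

Answer: a¹³b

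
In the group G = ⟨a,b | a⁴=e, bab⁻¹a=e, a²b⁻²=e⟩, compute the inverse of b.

The order of b is 4 (smallest k with bᵏ = e), so b⁻¹ = b³ = b⁻¹.
Check: b · (b⁻¹) → b · b⁻¹ = e, giving e as required.

Answer: b⁻¹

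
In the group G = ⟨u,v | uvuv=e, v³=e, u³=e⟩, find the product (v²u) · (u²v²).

Compute (v²u) · (u²v²) by multiplying left to right and reducing via the relations at each step:
  (v²u) · u² = v²
  (v²) · v² = v

Answer: v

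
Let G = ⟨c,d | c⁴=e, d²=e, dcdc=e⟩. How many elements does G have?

Enumerate words in the generators, reducing via the relations: the distinct elements are
  {c, d, e, cd, c², c³, c²d, c³d}.
No further products give new elements, so |G| = 8.

Answer: 8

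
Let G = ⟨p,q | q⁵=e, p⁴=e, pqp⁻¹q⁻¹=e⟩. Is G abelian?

Each pair of generators commutes: p·q = pq = q·p. Since the generators pairwise commute, every element of G commutes with every other, so G is abelian.

Answer: Yes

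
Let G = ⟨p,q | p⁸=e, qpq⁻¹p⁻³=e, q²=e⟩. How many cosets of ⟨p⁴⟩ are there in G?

First find ord(p⁴) by computing successive powers:
  (p⁴)¹ = p⁴, (p⁴)² = e.
So |⟨p⁴⟩| = ord(p⁴) = 2. With |G| = 16, by Lagrange [G : ⟨p⁴⟩] = 16/2 = 8.

Answer: 8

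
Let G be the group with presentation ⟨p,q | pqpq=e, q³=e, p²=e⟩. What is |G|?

Enumerate words in the generators, reducing via the relations: the distinct elements are
  {e, p, q, pq, q², pq²}.
No further products give new elements, so |G| = 6.

Answer: 6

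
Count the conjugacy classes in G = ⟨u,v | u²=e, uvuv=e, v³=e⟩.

The conjugacy classes (representative and size) are:
  [e] (size 1), [uv²] (size 3), [v²] (size 2).
Class equation: 1 + 3 + 2 = 6 = |G|. So G has 3 conjugacy classes.

Answer: 3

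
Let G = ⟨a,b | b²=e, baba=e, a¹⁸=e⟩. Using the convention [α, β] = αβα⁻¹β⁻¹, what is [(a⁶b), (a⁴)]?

[(a⁶b), (a⁴)] = (a⁶b)·(a⁴)·(a⁶b)⁻¹·(a⁴)⁻¹.
  (a⁶b) · (a⁴) = a²b
  (a²b) · (a⁶b) = a¹⁴
  (a¹⁴) · (a¹⁴) = a¹⁰

Answer: a¹⁰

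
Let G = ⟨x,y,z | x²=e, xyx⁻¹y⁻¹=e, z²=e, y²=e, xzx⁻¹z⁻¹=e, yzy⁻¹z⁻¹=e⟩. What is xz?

Compute x · z by multiplying left to right and reducing via the relations at each step:
  x · z = xz

Answer: xz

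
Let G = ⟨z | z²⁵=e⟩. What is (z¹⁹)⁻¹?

The order of (z¹⁹) is 25 (smallest k with (z¹⁹)ᵏ = e), so (z¹⁹)⁻¹ = (z¹⁹)²⁴ = z⁶.
Check: (z¹⁹) · (z⁶) → (z¹⁹) · z⁶ = e, giving e as required.

Answer: z⁶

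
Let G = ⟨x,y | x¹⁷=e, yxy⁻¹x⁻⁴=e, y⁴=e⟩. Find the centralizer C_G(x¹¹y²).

⟨x¹¹y²⟩ ⊆ C_G(x¹¹y²) since powers of x¹¹y² commute with x¹¹y²; so |C_G(x¹¹y²)| ≥ |⟨x¹¹y²⟩| = 2.
By orbit–stabilizer, |C_G(x¹¹y²)| = |G| / |conj. class of x¹¹y²| = 68 / 17 = 4.
The 4 elements commuting with x¹¹y² are {e, x²y³, x⁹y, x¹¹y²}.

Answer: {e, x²y³, x⁹y, x¹¹y²}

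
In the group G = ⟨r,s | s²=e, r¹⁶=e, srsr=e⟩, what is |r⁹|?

Compute successive powers until reaching e:
  (r⁹)¹ = r⁹, (r⁹)² = r², (r⁹)³ = r¹¹, (r⁹)⁴ = r⁴, (r⁹)⁵ = r¹³, (r⁹)⁶ = r⁶, (r⁹)⁷ = r¹⁵, (r⁹)⁸ = r⁸, (r⁹)⁹ = r, (r⁹)¹⁰ = r¹⁰, (r⁹)¹¹ = r³, (r⁹)¹² = r¹², (r⁹)¹³ = r⁵, (r⁹)¹⁴ = r¹⁴, (r⁹)¹⁵ = r⁷, (r⁹)¹⁶ = e.
The smallest positive k with (r⁹)ᵏ = e is 16.

Answer: 16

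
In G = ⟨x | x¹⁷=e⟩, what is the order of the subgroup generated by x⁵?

|⟨x⁵⟩| equals the order of x⁵. Compute successive powers until reaching e:
  (x⁵)¹ = x⁵, (x⁵)² = x¹⁰, (x⁵)³ = x¹⁵, (x⁵)⁴ = x³, (x⁵)⁵ = x⁸, (x⁵)⁶ = x¹³, (x⁵)⁷ = x, (x⁵)⁸ = x⁶, (x⁵)⁹ = x¹¹, (x⁵)¹⁰ = x¹⁶, (x⁵)¹¹ = x⁴, (x⁵)¹² = x⁹, (x⁵)¹³ = x¹⁴, (x⁵)¹⁴ = x², (x⁵)¹⁵ = x⁷, (x⁵)¹⁶ = x¹², (x⁵)¹⁷ = e.
The smallest positive k with (x⁵)ᵏ = e is 17, so |⟨x⁵⟩| = 17.

Answer: 17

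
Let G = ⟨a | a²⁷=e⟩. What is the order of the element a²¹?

Compute successive powers until reaching e:
  (a²¹)¹ = a²¹, (a²¹)² = a¹⁵, (a²¹)³ = a⁹, (a²¹)⁴ = a³, (a²¹)⁵ = a²⁴, (a²¹)⁶ = a¹⁸, (a²¹)⁷ = a¹², (a²¹)⁸ = a⁶, (a²¹)⁹ = e.
The smallest positive k with (a²¹)ᵏ = e is 9.

Answer: 9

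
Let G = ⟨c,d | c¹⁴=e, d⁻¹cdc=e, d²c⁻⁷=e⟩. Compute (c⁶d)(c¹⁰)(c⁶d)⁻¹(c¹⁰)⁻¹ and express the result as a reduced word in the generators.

[(c⁶d), (c¹⁰)] = (c⁶d)·(c¹⁰)·(c⁶d)⁻¹·(c¹⁰)⁻¹.
  (c⁶d) · (c¹⁰) = c³d⁻¹
  (c³d⁻¹) · (c⁶d⁻¹) = c⁴
  (c⁴) · (c⁴) = c⁸

Answer: c⁸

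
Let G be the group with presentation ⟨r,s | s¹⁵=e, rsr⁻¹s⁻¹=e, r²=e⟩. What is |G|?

Enumerate words in the generators, reducing via the relations: the distinct elements are
  {e, r, s, rs, s², s³, s⁴, s⁵, s⁶, s⁷, s⁸, s⁹, rs², rs³, rs⁴, rs⁵, rs⁶, rs⁷, rs⁸, rs⁹, s¹², s¹³, s¹¹, s¹⁰, s¹⁴, rs¹², rs¹³, rs¹¹, rs¹⁰, rs¹⁴}.
No further products give new elements, so |G| = 30.

Answer: 30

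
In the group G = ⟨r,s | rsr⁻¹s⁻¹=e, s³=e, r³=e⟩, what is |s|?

Compute successive powers until reaching e:
  s¹ = s, s² = s², s³ = e.
The smallest positive k with sᵏ = e is 3.

Answer: 3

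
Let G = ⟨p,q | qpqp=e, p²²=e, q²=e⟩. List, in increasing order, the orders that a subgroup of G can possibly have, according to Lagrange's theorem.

|G| = 44 = 2² · 11. By Lagrange's theorem the order of any subgroup divides 44; the divisors of 44 are 1, 2, 4, 11, 22, 44.

Answer: 1, 2, 4, 11, 22, 44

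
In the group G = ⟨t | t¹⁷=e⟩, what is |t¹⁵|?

Compute successive powers until reaching e:
  (t¹⁵)¹ = t¹⁵, (t¹⁵)² = t¹³, (t¹⁵)³ = t¹¹, (t¹⁵)⁴ = t⁹, (t¹⁵)⁵ = t⁷, (t¹⁵)⁶ = t⁵, (t¹⁵)⁷ = t³, (t¹⁵)⁸ = t, (t¹⁵)⁹ = t¹⁶, (t¹⁵)¹⁰ = t¹⁴, (t¹⁵)¹¹ = t¹², (t¹⁵)¹² = t¹⁰, (t¹⁵)¹³ = t⁸, (t¹⁵)¹⁴ = t⁶, (t¹⁵)¹⁵ = t⁴, (t¹⁵)¹⁶ = t², (t¹⁵)¹⁷ = e.
The smallest positive k with (t¹⁵)ᵏ = e is 17.

Answer: 17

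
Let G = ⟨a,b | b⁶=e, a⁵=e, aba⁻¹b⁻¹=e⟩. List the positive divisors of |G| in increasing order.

|G| = 30 = 2 · 3 · 5. By Lagrange's theorem the order of any subgroup divides 30; the divisors of 30 are 1, 2, 3, 5, 6, 10, 15, 30.

Answer: 1, 2, 3, 5, 6, 10, 15, 30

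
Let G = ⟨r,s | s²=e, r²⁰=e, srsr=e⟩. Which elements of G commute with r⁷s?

⟨r⁷s⟩ ⊆ C_G(r⁷s) since powers of r⁷s commute with r⁷s; so |C_G(r⁷s)| ≥ |⟨r⁷s⟩| = 2.
By orbit–stabilizer, |C_G(r⁷s)| = |G| / |conj. class of r⁷s| = 40 / 10 = 4.
The 4 elements commuting with r⁷s are {e, r¹⁰, r⁷s, r¹⁷s}.

Answer: {e, r¹⁰, r⁷s, r¹⁷s}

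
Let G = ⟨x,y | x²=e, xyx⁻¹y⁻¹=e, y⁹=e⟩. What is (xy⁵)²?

Compute successive powers of (xy⁵), reducing at each step:
  (xy⁵)²: (xy⁵) · x = y⁵;   (y⁵) · y⁵ = y

Answer: y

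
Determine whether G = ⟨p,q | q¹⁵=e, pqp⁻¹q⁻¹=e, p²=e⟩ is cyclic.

|G| = 30. The element pq has order 30 (its powers give 30 distinct elements), so ⟨pq⟩ = G and G is cyclic.

Answer: Yes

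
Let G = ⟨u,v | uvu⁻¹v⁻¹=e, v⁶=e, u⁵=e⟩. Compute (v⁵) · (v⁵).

Compute (v⁵) · (v⁵) by multiplying left to right and reducing via the relations at each step:
  (v⁵) · v⁵ = v⁴

Answer: v⁴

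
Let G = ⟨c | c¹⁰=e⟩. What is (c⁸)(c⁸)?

Compute (c⁸) · (c⁸) by multiplying left to right and reducing via the relations at each step:
  (c⁸) · c⁸ = c⁶

Answer: c⁶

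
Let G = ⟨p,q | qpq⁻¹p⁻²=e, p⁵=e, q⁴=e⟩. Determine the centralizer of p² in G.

⟨p²⟩ ⊆ C_G(p²) since powers of p² commute with p²; so |C_G(p²)| ≥ |⟨p²⟩| = 5.
By orbit–stabilizer, |C_G(p²)| = |G| / |conj. class of p²| = 20 / 4 = 5.
The 5 elements commuting with p² are {e, p, p², p³, p⁴}.

Answer: {e, p, p², p³, p⁴}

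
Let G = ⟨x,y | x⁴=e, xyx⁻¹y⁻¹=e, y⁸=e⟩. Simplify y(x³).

Compute y · (x³) by multiplying left to right and reducing via the relations at each step:
  y · x³ = x³y

Answer: x³y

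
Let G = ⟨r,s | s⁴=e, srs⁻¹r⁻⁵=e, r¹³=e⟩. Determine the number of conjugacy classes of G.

The conjugacy classes (representative and size) are:
  [e] (size 1), [r] (size 4), [r²] (size 4), [r⁹] (size 4), [r¹²s] (size 13), [r⁴s²] (size 13), [r¹²s³] (size 13).
Class equation: 1 + 4 + 4 + 4 + 13 + 13 + 13 = 52 = |G|. So G has 7 conjugacy classes.

Answer: 7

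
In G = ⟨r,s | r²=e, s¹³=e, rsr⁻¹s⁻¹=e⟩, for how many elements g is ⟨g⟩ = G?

G is cyclic of order 26. An element generates G iff its order is 26, and a cyclic group of order 26 has exactly φ(26) = 12 such elements.

Answer: 12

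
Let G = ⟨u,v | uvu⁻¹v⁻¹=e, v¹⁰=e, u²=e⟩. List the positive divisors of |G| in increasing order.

|G| = 20 = 2² · 5. By Lagrange's theorem the order of any subgroup divides 20; the divisors of 20 are 1, 2, 4, 5, 10, 20.

Answer: 1, 2, 4, 5, 10, 20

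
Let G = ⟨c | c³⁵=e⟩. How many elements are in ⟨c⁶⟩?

|⟨c⁶⟩| equals the order of c⁶. Compute successive powers until reaching e:
  (c⁶)¹ = c⁶, (c⁶)² = c¹², (c⁶)³ = c¹⁸, (c⁶)⁴ = c²⁴, (c⁶)⁵ = c³⁰, (c⁶)⁶ = c, (c⁶)⁷ = c⁷, (c⁶)⁸ = c¹³, (c⁶)⁹ = c¹⁹, (c⁶)¹⁰ = c²⁵, (c⁶)¹¹ = c³¹, (c⁶)¹² = c², (c⁶)¹³ = c⁸, (c⁶)¹⁴ = c¹⁴, (c⁶)¹⁵ = c²⁰, (c⁶)¹⁶ = c²⁶, (c⁶)¹⁷ = c³², (c⁶)¹⁸ = c³, (c⁶)¹⁹ = c⁹, (c⁶)²⁰ = c¹⁵, (c⁶)²¹ = c²¹, (c⁶)²² = c²⁷, (c⁶)²³ = c³³, (c⁶)²⁴ = c⁴, (c⁶)²⁵ = c¹⁰, (c⁶)²⁶ = c¹⁶, (c⁶)²⁷ = c²², (c⁶)²⁸ = c²⁸, (c⁶)²⁹ = c³⁴, (c⁶)³⁰ = c⁵, (c⁶)³¹ = c¹¹, (c⁶)³² = c¹⁷, (c⁶)³³ = c²³, (c⁶)³⁴ = c²⁹, (c⁶)³⁵ = e.
The smallest positive k with (c⁶)ᵏ = e is 35, so |⟨c⁶⟩| = 35.

Answer: 35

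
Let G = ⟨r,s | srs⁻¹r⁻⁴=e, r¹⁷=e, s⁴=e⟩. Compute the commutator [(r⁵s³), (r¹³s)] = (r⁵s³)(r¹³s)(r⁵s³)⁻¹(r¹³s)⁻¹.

[(r⁵s³), (r¹³s)] = (r⁵s³)·(r¹³s)·(r⁵s³)⁻¹·(r¹³s)⁻¹.
  (r⁵s³) · (r¹³s) = r⁴
  (r⁴) · (r¹⁴s) = rs
  (rs) · (rs³) = r⁵

Answer: r⁵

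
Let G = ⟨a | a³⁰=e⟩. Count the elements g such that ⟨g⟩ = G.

G is cyclic of order 30. An element generates G iff its order is 30, and a cyclic group of order 30 has exactly φ(30) = 8 such elements.

Answer: 8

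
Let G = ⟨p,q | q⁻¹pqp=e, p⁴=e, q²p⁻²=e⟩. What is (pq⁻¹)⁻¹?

The order of (pq⁻¹) is 4 (smallest k with (pq⁻¹)ᵏ = e), so (pq⁻¹)⁻¹ = (pq⁻¹)³ = pq.
Check: (pq⁻¹) · (pq) → (pq⁻¹) · p = q⁻¹;   (q⁻¹) · q = e, giving e as required.

Answer: pq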